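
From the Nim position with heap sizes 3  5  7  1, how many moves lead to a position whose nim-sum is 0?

Compute the nim-sum pairwise:
3 ⊕ 5 = 6
6 ⊕ 7 = 1
1 ⊕ 1 = 0
The nim-sum is already 0, so every move leaves a nonzero nim-sum — there are no winning moves.

0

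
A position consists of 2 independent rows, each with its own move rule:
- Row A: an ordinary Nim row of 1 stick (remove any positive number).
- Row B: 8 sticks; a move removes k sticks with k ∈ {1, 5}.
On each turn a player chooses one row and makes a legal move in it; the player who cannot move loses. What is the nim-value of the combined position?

1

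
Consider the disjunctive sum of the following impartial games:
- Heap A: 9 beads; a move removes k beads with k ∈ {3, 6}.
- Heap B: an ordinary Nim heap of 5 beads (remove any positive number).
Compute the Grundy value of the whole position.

Grundy values for heap A (subtraction set {3, 6}):
g(0) = mex{} = 0
g(1) = mex{} = 0
g(2) = mex{} = 0
g(3) = mex{0} = 1
g(4) = mex{0} = 1
g(5) = mex{0} = 1
g(6) = mex{0,1} = 2
g(7) = mex{0,1} = 2
g(8) = mex{0,1} = 2
g(9) = mex{1,2} = 0
So g(9) = 0.
Heap B is a plain Nim heap of size 5, so its Grundy value is 5.
By the Sprague-Grundy theorem, the Grundy value of a sum of independent games is the XOR of the component values.
Combined value = 0 ⊕ 5 = 5.

5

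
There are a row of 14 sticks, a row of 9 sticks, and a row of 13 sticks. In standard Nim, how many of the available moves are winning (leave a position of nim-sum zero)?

Compute the nim-sum pairwise:
14 XOR 9 = 7
7 XOR 13 = 10
The overall nim-sum is X = 10. A row of size p has a winning move iff p XOR X < p (reduce it to p XOR X).
  14: 14 XOR 10 = 4 < 14 — winning move (to 4).
  9: 9 XOR 10 = 3 < 9 — winning move (to 3).
  13: 13 XOR 10 = 7 < 13 — winning move (to 7).
That gives 3 winning moves.

3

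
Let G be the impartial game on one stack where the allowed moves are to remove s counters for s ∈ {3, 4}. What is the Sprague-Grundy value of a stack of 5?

1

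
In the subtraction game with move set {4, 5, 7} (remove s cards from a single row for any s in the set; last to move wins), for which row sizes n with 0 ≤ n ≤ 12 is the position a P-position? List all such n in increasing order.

Build the Grundy sequence with g(k) = mex{g(k−s) : s ∈ {4, 5, 7}, s ≤ k}:
g(0) = mex{} = 0
g(1) = mex{} = 0
g(2) = mex{} = 0
g(3) = mex{} = 0
g(4) = mex{0} = 1
g(5) = mex{0} = 1
g(6) = mex{0} = 1
g(7) = mex{0} = 1
g(8) = mex{0,1} = 2
g(9) = mex{0,1} = 2
g(10) = mex{0,1} = 2
g(11) = mex{1} = 0
g(12) = mex{1,2} = 0
The P-positions (g = 0) in 0..12 are 0, 1, 2, 3, 11, 12.

0, 1, 2, 3, 11, 12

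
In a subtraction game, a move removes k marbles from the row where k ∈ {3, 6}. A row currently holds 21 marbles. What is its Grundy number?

1

Compute g(0), g(1), … for moves {3, 6}:
k:     0  1  2  3  4  5  6  7  8  9 10 11 12 13 14 15 16 17 18 19 20 21
g(k):  0  0  0  1  1  1  2  2  2  0  0  0  1  1  1  2  2  2  0  0  0  1
So g(21) = 1.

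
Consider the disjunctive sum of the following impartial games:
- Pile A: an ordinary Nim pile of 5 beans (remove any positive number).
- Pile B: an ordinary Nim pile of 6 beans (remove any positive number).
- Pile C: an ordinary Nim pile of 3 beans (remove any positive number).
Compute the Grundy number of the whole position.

Pile A is a plain Nim pile of size 5, so its Grundy value is 5.
Pile B is a plain Nim pile of size 6, so its Grundy value is 6.
Pile C is a plain Nim pile of size 3, so its Grundy value is 3.
By the Sprague-Grundy theorem, the Grundy value of a sum of independent games is the XOR of the component values.
Combined value = 5 ⊕ 6 ⊕ 3 = 0.

0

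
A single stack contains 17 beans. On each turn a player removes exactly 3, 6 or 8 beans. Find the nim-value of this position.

2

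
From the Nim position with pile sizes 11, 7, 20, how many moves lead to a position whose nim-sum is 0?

Compute the nim-sum pairwise:
11 XOR 7 = 12
12 XOR 20 = 24
The overall nim-sum is X = 24. A pile of size p has a winning move iff p XOR X < p (reduce it to p XOR X).
  11: 11 XOR 24 = 19 ≥ 11 — no move.
  7: 7 XOR 24 = 31 ≥ 7 — no move.
  20: 20 XOR 24 = 12 < 20 — winning move (to 12).
That gives 1 winning move.

1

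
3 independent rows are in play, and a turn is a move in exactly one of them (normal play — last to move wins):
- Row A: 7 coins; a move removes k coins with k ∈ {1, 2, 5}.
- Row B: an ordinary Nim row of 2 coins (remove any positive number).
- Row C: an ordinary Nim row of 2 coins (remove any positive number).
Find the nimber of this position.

1

Grundy values for row A (subtraction set {1, 2, 5}):
g(0) = mex{} = 0
g(1) = mex{0} = 1
g(2) = mex{0,1} = 2
g(3) = mex{1,2} = 0
g(4) = mex{0,2} = 1
g(5) = mex{0,1} = 2
g(6) = mex{1,2} = 0
g(7) = mex{0,2} = 1
So g(7) = 1.
Row B is a plain Nim row of size 2, so its Grundy value is 2.
Row C is a plain Nim row of size 2, so its Grundy value is 2.
By the Sprague-Grundy theorem, the Grundy value of a sum of independent games is the XOR of the component values.
Combined value = 1 ⊕ 2 ⊕ 2 = 1.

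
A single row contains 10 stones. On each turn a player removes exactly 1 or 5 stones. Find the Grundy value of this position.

0

Grundy values for subtraction set {1, 5}:
k:     0  1  2  3  4  5  6  7  8  9 10
g(k):  0  1  0  1  0  1  0  1  0  1  0
So g(10) = 0.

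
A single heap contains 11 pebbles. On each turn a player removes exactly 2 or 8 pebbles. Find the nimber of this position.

0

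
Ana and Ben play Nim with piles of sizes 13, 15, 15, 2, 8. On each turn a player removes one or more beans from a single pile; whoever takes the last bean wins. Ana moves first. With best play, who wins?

Nim-sum: 13 ⊕ 15 ⊕ 15 ⊕ 2 ⊕ 8 = 7.
The nim-sum is 7 ≠ 0, so this is an N-position: the player to move can win; Ana has a winning move.

Ana wins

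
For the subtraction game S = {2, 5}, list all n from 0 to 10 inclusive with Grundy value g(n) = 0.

0, 1, 4, 7, 8

Build the Grundy sequence with g(k) = mex{g(k−s) : s ∈ {2, 5}, s ≤ k}:
g(0) = mex{} = 0
g(1) = mex{} = 0
g(2) = mex{0} = 1
g(3) = mex{0} = 1
g(4) = mex{1} = 0
g(5) = mex{0,1} = 2
g(6) = mex{0} = 1
g(7) = mex{1,2} = 0
g(8) = mex{1} = 0
g(9) = mex{0} = 1
g(10) = mex{0,2} = 1
The P-positions (g = 0) in 0..10 are 0, 1, 4, 7, 8.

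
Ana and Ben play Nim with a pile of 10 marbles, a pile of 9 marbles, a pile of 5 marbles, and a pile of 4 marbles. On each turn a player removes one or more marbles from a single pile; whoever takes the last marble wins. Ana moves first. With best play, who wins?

Ana wins

Compute the nim-sum pairwise:
10 ^ 9 = 3
3 ^ 5 = 6
6 ^ 4 = 2
The nim-sum is 2 ≠ 0, so this is an N-position: the player to move can win; Ana has a winning move.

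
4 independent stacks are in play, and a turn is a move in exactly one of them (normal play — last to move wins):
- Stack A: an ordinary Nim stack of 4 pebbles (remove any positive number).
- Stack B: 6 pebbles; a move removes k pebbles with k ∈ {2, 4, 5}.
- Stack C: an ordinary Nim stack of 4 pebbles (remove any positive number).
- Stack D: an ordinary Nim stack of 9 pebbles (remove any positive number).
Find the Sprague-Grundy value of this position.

Stack A is a plain Nim stack of size 4, so its Grundy value is 4.
Grundy values for stack B (subtraction set {2, 4, 5}):
k:     0  1  2  3  4  5  6
g(k):  0  0  1  1  2  2  3
So g(6) = 3.
Stack C is a plain Nim stack of size 4, so its Grundy value is 4.
Stack D is a plain Nim stack of size 9, so its Grundy value is 9.
The value of a disjunctive sum is the nim-sum of the parts.
Combined value = 4 ⊕ 3 ⊕ 4 ⊕ 9 = 10.

10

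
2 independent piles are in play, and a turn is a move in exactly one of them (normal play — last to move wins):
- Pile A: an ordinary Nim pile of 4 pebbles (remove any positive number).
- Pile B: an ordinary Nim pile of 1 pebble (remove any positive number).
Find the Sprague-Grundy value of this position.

5

Pile A is a plain Nim pile of size 4, so its Grundy value is 4.
Pile B is a plain Nim pile of size 1, so its Grundy value is 1.
The value of a disjunctive sum is the nim-sum of the parts.
Combined value = 4 ⊕ 1 = 5.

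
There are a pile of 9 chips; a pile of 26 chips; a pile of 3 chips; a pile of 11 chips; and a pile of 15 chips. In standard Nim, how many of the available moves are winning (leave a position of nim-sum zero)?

1

In binary:
  01001  (9)
  11010  (26)
  00011  (3)
  01011  (11)
  01111  (15)
  -----
  10100  (20)
The overall nim-sum is X = 20. A pile of size p has a winning move iff p XOR X < p (reduce it to p XOR X).
  9: 9 XOR 20 = 29 ≥ 9 — no move.
  26: 26 XOR 20 = 14 < 26 — winning move (to 14).
  3: 3 XOR 20 = 23 ≥ 3 — no move.
  11: 11 XOR 20 = 31 ≥ 11 — no move.
  15: 15 XOR 20 = 27 ≥ 15 — no move.
That gives 1 winning move.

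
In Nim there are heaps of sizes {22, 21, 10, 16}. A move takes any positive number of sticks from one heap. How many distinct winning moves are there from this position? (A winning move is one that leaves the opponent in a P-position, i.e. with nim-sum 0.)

Nim-sum: 22 ^ 21 ^ 10 ^ 16 = 25.
The overall nim-sum is X = 25. A heap of size p has a winning move iff p XOR X < p (reduce it to p XOR X).
  22: 22 XOR 25 = 15 < 22 — winning move (to 15).
  21: 21 XOR 25 = 12 < 21 — winning move (to 12).
  10: 10 XOR 25 = 19 ≥ 10 — no move.
  16: 16 XOR 25 = 9 < 16 — winning move (to 9).
That gives 3 winning moves.

3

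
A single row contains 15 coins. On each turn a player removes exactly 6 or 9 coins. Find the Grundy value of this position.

0

Build the Grundy sequence with g(k) = mex{g(k−s) : s ∈ {6, 9}, s ≤ k}:
k:     0  1  2  3  4  5  6  7  8  9 10 11 12 13 14 15
g(k):  0  0  0  0  0  0  1  1  1  1  1  1  2  2  2  0
So g(15) = 0.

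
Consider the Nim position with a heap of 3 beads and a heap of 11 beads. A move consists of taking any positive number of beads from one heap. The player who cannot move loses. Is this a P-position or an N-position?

N-position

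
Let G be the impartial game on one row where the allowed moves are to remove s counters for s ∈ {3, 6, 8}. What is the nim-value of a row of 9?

3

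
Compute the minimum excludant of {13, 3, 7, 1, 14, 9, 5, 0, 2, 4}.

6

The values 0, 1, 2, 3, 4, 5 are all present; 6 is the first non-negative integer missing from the set.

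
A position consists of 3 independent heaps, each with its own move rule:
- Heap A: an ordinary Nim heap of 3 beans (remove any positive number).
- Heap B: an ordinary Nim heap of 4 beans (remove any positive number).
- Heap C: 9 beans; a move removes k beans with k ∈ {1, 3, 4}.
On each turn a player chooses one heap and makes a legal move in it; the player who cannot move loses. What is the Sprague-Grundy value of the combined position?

Heap A is a plain Nim heap of size 3, so its Grundy value is 3.
Heap B is a plain Nim heap of size 4, so its Grundy value is 4.
Grundy values for heap C (subtraction set {1, 3, 4}):
g(0) = mex{} = 0
g(1) = mex{0} = 1
g(2) = mex{1} = 0
g(3) = mex{0} = 1
g(4) = mex{0,1} = 2
g(5) = mex{0,1,2} = 3
g(6) = mex{0,1,3} = 2
g(7) = mex{1,2} = 0
g(8) = mex{0,2,3} = 1
g(9) = mex{1,2,3} = 0
So g(9) = 0.
The value of a disjunctive sum is the nim-sum of the parts.
Combined value = 3 XOR 4 XOR 0 = 7.

7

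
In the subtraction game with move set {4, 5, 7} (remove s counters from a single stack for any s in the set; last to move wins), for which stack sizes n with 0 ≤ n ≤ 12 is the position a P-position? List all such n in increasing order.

0, 1, 2, 3, 11, 12

Build the Grundy sequence with g(k) = mex{g(k−s) : s ∈ {4, 5, 7}, s ≤ k}:
k:     0  1  2  3  4  5  6  7  8  9 10 11 12
g(k):  0  0  0  0  1  1  1  1  2  2  2  0  0
The P-positions (g = 0) in 0..12 are 0, 1, 2, 3, 11, 12.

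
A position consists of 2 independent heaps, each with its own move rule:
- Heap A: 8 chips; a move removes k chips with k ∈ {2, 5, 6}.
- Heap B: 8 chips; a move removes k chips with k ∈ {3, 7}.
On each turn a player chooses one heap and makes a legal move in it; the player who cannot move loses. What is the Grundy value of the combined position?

2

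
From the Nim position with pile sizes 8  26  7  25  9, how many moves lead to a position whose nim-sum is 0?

1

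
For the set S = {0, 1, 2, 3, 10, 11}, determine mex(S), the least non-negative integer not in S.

The values 0, 1, 2, 3 are all present; 4 is the first non-negative integer missing from the set.

4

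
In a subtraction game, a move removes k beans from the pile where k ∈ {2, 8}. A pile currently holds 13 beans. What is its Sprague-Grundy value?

Compute g(0), g(1), … for moves {2, 8}:
k:     0  1  2  3  4  5  6  7  8  9 10 11 12 13
g(k):  0  0  1  1  0  0  1  1  2  2  0  0  1  1
So g(13) = 1.

1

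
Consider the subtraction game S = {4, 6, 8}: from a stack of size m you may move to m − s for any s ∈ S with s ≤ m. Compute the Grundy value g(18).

1

Grundy values for subtraction set {4, 6, 8}:
k:     0  1  2  3  4  5  6  7  8  9 10 11 12 13 14 15 16 17 18
g(k):  0  0  0  0  1  1  1  1  2  2  2  2  0  0  0  0  1  1  1
So g(18) = 1.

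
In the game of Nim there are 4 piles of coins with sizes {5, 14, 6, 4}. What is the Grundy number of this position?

9

Compute the nim-sum pairwise:
5 ^ 14 = 11
11 ^ 6 = 13
13 ^ 4 = 9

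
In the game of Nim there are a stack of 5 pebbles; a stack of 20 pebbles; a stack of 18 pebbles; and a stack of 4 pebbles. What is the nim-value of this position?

Compute the nim-sum pairwise:
5 XOR 20 = 17
17 XOR 18 = 3
3 XOR 4 = 7

7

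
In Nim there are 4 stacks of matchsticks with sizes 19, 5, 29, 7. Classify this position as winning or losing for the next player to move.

Winning position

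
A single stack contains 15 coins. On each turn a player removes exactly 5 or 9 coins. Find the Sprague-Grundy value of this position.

0

Grundy values for subtraction set {5, 9}:
k:     0  1  2  3  4  5  6  7  8  9 10 11 12 13 14 15
g(k):  0  0  0  0  0  1  1  1  1  1  2  2  2  2  0  0
So g(15) = 0.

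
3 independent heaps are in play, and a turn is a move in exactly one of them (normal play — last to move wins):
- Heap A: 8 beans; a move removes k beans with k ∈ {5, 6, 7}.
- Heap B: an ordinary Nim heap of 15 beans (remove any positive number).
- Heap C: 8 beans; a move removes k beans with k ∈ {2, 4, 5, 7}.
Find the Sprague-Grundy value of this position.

Build the Grundy sequence for heap A with g(k) = mex{g(k−s) : s ∈ {5, 6, 7}, s ≤ k}:
g(0) = mex{} = 0
g(1) = mex{} = 0
g(2) = mex{} = 0
g(3) = mex{} = 0
g(4) = mex{} = 0
g(5) = mex{0} = 1
g(6) = mex{0} = 1
g(7) = mex{0} = 1
g(8) = mex{0} = 1
So g(8) = 1.
Heap B is a plain Nim heap of size 15, so its Grundy value is 15.
Build the Grundy sequence for heap C with g(k) = mex{g(k−s) : s ∈ {2, 4, 5, 7}, s ≤ k}:
k:     0  1  2  3  4  5  6  7  8
g(k):  0  0  1  1  2  2  3  3  4
So g(8) = 4.
The value of a disjunctive sum is the nim-sum of the parts.
Combined value = 1 ⊕ 15 ⊕ 4 = 10.

10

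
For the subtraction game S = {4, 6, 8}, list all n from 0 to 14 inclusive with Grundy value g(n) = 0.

0, 1, 2, 3, 12, 13, 14

Grundy values for subtraction set {4, 6, 8}:
g(0) = mex{} = 0
g(1) = mex{} = 0
g(2) = mex{} = 0
g(3) = mex{} = 0
g(4) = mex{0} = 1
g(5) = mex{0} = 1
g(6) = mex{0} = 1
g(7) = mex{0} = 1
g(8) = mex{0,1} = 2
g(9) = mex{0,1} = 2
g(10) = mex{0,1} = 2
g(11) = mex{0,1} = 2
g(12) = mex{1,2} = 0
g(13) = mex{1,2} = 0
g(14) = mex{1,2} = 0
The P-positions (g = 0) in 0..14 are 0, 1, 2, 3, 12, 13, 14.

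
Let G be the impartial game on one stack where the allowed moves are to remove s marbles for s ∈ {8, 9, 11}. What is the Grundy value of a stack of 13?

1

Compute g(0), g(1), … for moves {8, 9, 11}:
k:     0  1  2  3  4  5  6  7  8  9 10 11 12 13
g(k):  0  0  0  0  0  0  0  0  1  1  1  1  1  1
So g(13) = 1.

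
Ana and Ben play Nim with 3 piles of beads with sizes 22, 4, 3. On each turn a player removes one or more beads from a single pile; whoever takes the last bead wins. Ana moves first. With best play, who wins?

Ana wins

Nim-sum: 22 ⊕ 4 ⊕ 3 = 17.
The nim-sum is 17 ≠ 0, so this is an N-position: the player to move can win; Ana has a winning move.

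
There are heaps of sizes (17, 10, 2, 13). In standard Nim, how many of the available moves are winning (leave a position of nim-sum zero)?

Bitwise XOR of the heap sizes:
  10001  (17)
  01010  (10)
  00010  (2)
  01101  (13)
  -----
  10100  (20)
The overall nim-sum is X = 20. A heap of size p has a winning move iff p XOR X < p (reduce it to p XOR X).
  17: 17 XOR 20 = 5 < 17 — winning move (to 5).
  10: 10 XOR 20 = 30 ≥ 10 — no move.
  2: 2 XOR 20 = 22 ≥ 2 — no move.
  13: 13 XOR 20 = 25 ≥ 13 — no move.
That gives 1 winning move.

1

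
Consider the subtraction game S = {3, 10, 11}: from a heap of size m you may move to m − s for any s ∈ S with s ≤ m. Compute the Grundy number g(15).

Grundy values for subtraction set {3, 10, 11}:
k:     0  1  2  3  4  5  6  7  8  9 10 11 12 13 14 15
g(k):  0  0  0  1  1  1  0  0  0  1  1  1  2  2  0  0
So g(15) = 0.

0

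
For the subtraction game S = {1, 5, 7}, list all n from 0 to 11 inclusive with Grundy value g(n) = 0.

0, 2, 4, 6, 8, 10

Compute g(0), g(1), … for moves {1, 5, 7}:
g(0) = mex{} = 0
g(1) = mex{0} = 1
g(2) = mex{1} = 0
g(3) = mex{0} = 1
g(4) = mex{1} = 0
g(5) = mex{0} = 1
g(6) = mex{1} = 0
g(7) = mex{0} = 1
g(8) = mex{1} = 0
g(9) = mex{0} = 1
g(10) = mex{1} = 0
g(11) = mex{0} = 1
The P-positions (g = 0) in 0..11 are 0, 2, 4, 6, 8, 10.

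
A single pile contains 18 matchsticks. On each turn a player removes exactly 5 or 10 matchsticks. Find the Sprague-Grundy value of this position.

Build the Grundy sequence with g(k) = mex{g(k−s) : s ∈ {5, 10}, s ≤ k}:
k:     0  1  2  3  4  5  6  7  8  9 10 11 12 13 14 15 16 17 18
g(k):  0  0  0  0  0  1  1  1  1  1  2  2  2  2  2  0  0  0  0
So g(18) = 0.

0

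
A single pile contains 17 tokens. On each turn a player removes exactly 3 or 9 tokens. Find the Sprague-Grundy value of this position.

1

Build the Grundy sequence with g(k) = mex{g(k−s) : s ∈ {3, 9}, s ≤ k}:
k:     0  1  2  3  4  5  6  7  8  9 10 11 12 13 14 15 16 17
g(k):  0  0  0  1  1  1  0  0  0  1  1  1  0  0  0  1  1  1
So g(17) = 1.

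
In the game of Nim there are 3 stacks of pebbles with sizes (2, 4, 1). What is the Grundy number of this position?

7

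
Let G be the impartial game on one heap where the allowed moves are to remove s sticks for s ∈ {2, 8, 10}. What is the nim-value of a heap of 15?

3

Compute g(0), g(1), … for moves {2, 8, 10}:
k:     0  1  2  3  4  5  6  7  8  9 10 11 12 13 14 15
g(k):  0  0  1  1  0  0  1  1  2  2  3  3  2  2  3  3
So g(15) = 3.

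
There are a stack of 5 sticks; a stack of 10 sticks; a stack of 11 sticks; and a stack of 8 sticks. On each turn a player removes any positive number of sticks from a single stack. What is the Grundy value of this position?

Compute the nim-sum pairwise:
5 ^ 10 = 15
15 ^ 11 = 4
4 ^ 8 = 12

12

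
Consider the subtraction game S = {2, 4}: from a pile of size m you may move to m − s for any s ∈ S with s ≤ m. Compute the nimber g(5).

Grundy values for subtraction set {2, 4}:
k:     0  1  2  3  4  5
g(k):  0  0  1  1  2  2
So g(5) = 2.

2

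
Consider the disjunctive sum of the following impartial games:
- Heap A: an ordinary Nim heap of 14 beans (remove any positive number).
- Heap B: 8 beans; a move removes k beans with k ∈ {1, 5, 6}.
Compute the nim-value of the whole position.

12

Heap A is a plain Nim heap of size 14, so its Grundy value is 14.
For heap B, compute g(0), g(1), … with moves {1, 5, 6}:
k:     0  1  2  3  4  5  6  7  8
g(k):  0  1  0  1  0  1  2  3  2
So g(8) = 2.
The value of a disjunctive sum is the nim-sum of the parts.
Combined value = 14 XOR 2 = 12.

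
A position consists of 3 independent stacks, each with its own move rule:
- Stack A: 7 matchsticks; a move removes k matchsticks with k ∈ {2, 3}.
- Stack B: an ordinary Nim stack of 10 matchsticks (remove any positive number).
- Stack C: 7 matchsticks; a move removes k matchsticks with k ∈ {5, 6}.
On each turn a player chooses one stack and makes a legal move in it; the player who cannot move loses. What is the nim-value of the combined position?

Build the Grundy sequence for stack A with g(k) = mex{g(k−s) : s ∈ {2, 3}, s ≤ k}:
g(0) = mex{} = 0
g(1) = mex{} = 0
g(2) = mex{0} = 1
g(3) = mex{0} = 1
g(4) = mex{0,1} = 2
g(5) = mex{1} = 0
g(6) = mex{1,2} = 0
g(7) = mex{0,2} = 1
So g(7) = 1.
Stack B is a plain Nim stack of size 10, so its Grundy value is 10.
Build the Grundy sequence for stack C with g(k) = mex{g(k−s) : s ∈ {5, 6}, s ≤ k}:
k:     0  1  2  3  4  5  6  7
g(k):  0  0  0  0  0  1  1  1
So g(7) = 1.
The value of a disjunctive sum is the nim-sum of the parts.
Combined value = 1 ⊕ 10 ⊕ 1 = 10.

10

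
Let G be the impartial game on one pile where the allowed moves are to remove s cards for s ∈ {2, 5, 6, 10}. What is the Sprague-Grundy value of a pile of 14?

1

Build the Grundy sequence with g(k) = mex{g(k−s) : s ∈ {2, 5, 6, 10}, s ≤ k}:
k:     0  1  2  3  4  5  6  7  8  9 10 11 12 13 14
g(k):  0  0  1  1  0  2  1  3  0  2  1  3  0  2  1
So g(14) = 1.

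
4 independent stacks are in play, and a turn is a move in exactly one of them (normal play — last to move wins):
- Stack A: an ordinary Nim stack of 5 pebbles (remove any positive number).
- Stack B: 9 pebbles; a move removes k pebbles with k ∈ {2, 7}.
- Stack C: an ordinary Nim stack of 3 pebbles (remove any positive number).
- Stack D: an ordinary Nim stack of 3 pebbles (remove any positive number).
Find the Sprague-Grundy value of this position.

Stack A is a plain Nim stack of size 5, so its Grundy value is 5.
Grundy values for stack B (subtraction set {2, 7}):
k:     0  1  2  3  4  5  6  7  8  9
g(k):  0  0  1  1  0  0  1  1  2  0
So g(9) = 0.
Stack C is a plain Nim stack of size 3, so its Grundy value is 3.
Stack D is a plain Nim stack of size 3, so its Grundy value is 3.
The value of a disjunctive sum is the nim-sum of the parts.
Combined value = 5 XOR 0 XOR 3 XOR 3 = 5.

5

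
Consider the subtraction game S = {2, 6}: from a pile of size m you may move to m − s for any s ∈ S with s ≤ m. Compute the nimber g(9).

0

Grundy values for subtraction set {2, 6}:
g(0) = mex{} = 0
g(1) = mex{} = 0
g(2) = mex{0} = 1
g(3) = mex{0} = 1
g(4) = mex{1} = 0
g(5) = mex{1} = 0
g(6) = mex{0} = 1
g(7) = mex{0} = 1
g(8) = mex{1} = 0
g(9) = mex{1} = 0
So g(9) = 0.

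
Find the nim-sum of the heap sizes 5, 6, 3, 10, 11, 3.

In binary:
  0101  (5)
  0110  (6)
  0011  (3)
  1010  (10)
  1011  (11)
  0011  (3)
  ----
  0010  (2)

2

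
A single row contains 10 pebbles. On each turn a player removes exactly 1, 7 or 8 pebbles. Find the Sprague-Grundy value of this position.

2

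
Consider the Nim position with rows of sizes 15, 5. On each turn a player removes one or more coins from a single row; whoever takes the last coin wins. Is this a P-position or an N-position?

N-position

Write each in binary and XOR column by column:
  1111  (15)
  0101  (5)
  ----
  1010  (10)
The nim-sum is 10 ≠ 0, so this is an N-position: the player to move can win.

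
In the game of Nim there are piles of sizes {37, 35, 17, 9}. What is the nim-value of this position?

30

Nim-sum: 37 ⊕ 35 ⊕ 17 ⊕ 9 = 30.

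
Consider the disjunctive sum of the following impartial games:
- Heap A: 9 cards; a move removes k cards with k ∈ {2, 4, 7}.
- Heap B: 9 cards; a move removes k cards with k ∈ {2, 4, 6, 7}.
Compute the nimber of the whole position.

0

For heap A, compute g(0), g(1), … with moves {2, 4, 7}:
k:     0  1  2  3  4  5  6  7  8  9
g(k):  0  0  1  1  2  2  0  3  1  0
So g(9) = 0.
For heap B, compute g(0), g(1), … with moves {2, 4, 6, 7}:
k:     0  1  2  3  4  5  6  7  8  9
g(k):  0  0  1  1  2  2  3  3  4  0
So g(9) = 0.
By the Sprague-Grundy theorem, the Grundy value of a sum of independent games is the XOR of the component values.
Combined value = 0 XOR 0 = 0.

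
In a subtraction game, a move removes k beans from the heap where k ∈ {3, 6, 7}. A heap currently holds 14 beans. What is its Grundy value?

1

Compute g(0), g(1), … for moves {3, 6, 7}:
k:     0  1  2  3  4  5  6  7  8  9 10 11 12 13 14
g(k):  0  0  0  1  1  1  2  2  2  3  0  0  0  1  1
So g(14) = 1.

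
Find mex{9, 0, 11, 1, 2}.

The values 0, 1, 2 are all present; 3 is the first non-negative integer missing from the set.

3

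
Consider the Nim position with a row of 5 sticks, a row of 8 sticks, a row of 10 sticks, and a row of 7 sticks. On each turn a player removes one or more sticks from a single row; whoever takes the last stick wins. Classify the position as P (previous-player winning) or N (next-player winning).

Nim-sum: 5 XOR 8 XOR 10 XOR 7 = 0.
The nim-sum is 0, so this is a P-position: the player to move is in a losing position under optimal play.

P-position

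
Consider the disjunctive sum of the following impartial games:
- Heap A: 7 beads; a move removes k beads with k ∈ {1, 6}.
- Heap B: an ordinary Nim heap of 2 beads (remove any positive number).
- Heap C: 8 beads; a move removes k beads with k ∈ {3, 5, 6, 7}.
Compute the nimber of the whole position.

0

Grundy values for heap A (subtraction set {1, 6}):
g(0) = mex{} = 0
g(1) = mex{0} = 1
g(2) = mex{1} = 0
g(3) = mex{0} = 1
g(4) = mex{1} = 0
g(5) = mex{0} = 1
g(6) = mex{0,1} = 2
g(7) = mex{1,2} = 0
So g(7) = 0.
Heap B is a plain Nim heap of size 2, so its Grundy value is 2.
Build the Grundy sequence for heap C with g(k) = mex{g(k−s) : s ∈ {3, 5, 6, 7}, s ≤ k}:
k:     0  1  2  3  4  5  6  7  8
g(k):  0  0  0  1  1  1  2  2  2
So g(8) = 2.
The value of a disjunctive sum is the nim-sum of the parts.
Combined value = 0 XOR 2 XOR 2 = 0.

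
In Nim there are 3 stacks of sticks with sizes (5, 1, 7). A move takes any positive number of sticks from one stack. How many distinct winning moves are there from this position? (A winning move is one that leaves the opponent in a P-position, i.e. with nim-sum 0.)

Nim-sum: 5 XOR 1 XOR 7 = 3.
The overall nim-sum is X = 3. A stack of size p has a winning move iff p XOR X < p (reduce it to p XOR X).
  5: 5 XOR 3 = 6 ≥ 5 — no move.
  1: 1 XOR 3 = 2 ≥ 1 — no move.
  7: 7 XOR 3 = 4 < 7 — winning move (to 4).
That gives 1 winning move.

1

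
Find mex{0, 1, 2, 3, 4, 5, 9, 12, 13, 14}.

6

The values 0, 1, 2, 3, 4, 5 are all present; 6 is the first non-negative integer missing from the set.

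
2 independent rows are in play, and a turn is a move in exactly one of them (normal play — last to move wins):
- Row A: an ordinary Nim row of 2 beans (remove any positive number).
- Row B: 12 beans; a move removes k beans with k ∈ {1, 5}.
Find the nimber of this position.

2

Row A is a plain Nim row of size 2, so its Grundy value is 2.
Grundy values for row B (subtraction set {1, 5}):
g(0) = mex{} = 0
g(1) = mex{0} = 1
g(2) = mex{1} = 0
g(3) = mex{0} = 1
g(4) = mex{1} = 0
g(5) = mex{0} = 1
g(6) = mex{1} = 0
g(7) = mex{0} = 1
g(8) = mex{1} = 0
g(9) = mex{0} = 1
g(10) = mex{1} = 0
g(11) = mex{0} = 1
g(12) = mex{1} = 0
So g(12) = 0.
The value of a disjunctive sum is the nim-sum of the parts.
Combined value = 2 XOR 0 = 2.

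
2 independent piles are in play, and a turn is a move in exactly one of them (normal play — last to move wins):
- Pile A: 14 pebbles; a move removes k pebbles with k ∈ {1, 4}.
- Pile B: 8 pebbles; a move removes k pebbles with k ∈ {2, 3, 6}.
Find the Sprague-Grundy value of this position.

0

Build the Grundy sequence for pile A with g(k) = mex{g(k−s) : s ∈ {1, 4}, s ≤ k}:
g(0) = mex{} = 0
g(1) = mex{0} = 1
g(2) = mex{1} = 0
g(3) = mex{0} = 1
g(4) = mex{0,1} = 2
g(5) = mex{1,2} = 0
g(6) = mex{0} = 1
g(7) = mex{1} = 0
g(8) = mex{0,2} = 1
g(9) = mex{0,1} = 2
g(10) = mex{1,2} = 0
g(11) = mex{0} = 1
g(12) = mex{1} = 0
g(13) = mex{0,2} = 1
g(14) = mex{0,1} = 2
So g(14) = 2.
For pile B, compute g(0), g(1), … with moves {2, 3, 6}:
k:     0  1  2  3  4  5  6  7  8
g(k):  0  0  1  1  2  0  3  1  2
So g(8) = 2.
The value of a disjunctive sum is the nim-sum of the parts.
Combined value = 2 XOR 2 = 0.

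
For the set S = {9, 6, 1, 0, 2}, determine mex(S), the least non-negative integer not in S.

The values 0, 1, 2 are all present; 3 is the first non-negative integer missing from the set.

3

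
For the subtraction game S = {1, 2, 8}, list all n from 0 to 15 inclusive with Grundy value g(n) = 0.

0, 3, 6, 9, 12, 15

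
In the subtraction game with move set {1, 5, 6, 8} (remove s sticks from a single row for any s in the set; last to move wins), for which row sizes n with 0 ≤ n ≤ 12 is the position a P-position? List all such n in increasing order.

0, 2, 4, 11

Build the Grundy sequence with g(k) = mex{g(k−s) : s ∈ {1, 5, 6, 8}, s ≤ k}:
g(0) = mex{} = 0
g(1) = mex{0} = 1
g(2) = mex{1} = 0
g(3) = mex{0} = 1
g(4) = mex{1} = 0
g(5) = mex{0} = 1
g(6) = mex{0,1} = 2
g(7) = mex{0,1,2} = 3
g(8) = mex{0,1,3} = 2
g(9) = mex{0,1,2} = 3
g(10) = mex{0,1,3} = 2
g(11) = mex{1,2} = 0
g(12) = mex{0,2,3} = 1
The P-positions (g = 0) in 0..12 are 0, 2, 4, 11.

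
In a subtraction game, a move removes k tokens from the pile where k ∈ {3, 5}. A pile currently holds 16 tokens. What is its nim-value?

0

Grundy values for subtraction set {3, 5}:
k:     0  1  2  3  4  5  6  7  8  9 10 11 12 13 14 15 16
g(k):  0  0  0  1  1  1  2  2  0  0  0  1  1  1  2  2  0
So g(16) = 0.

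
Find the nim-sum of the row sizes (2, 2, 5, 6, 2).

1

Write each in binary and XOR column by column:
  010  (2)
  010  (2)
  101  (5)
  110  (6)
  010  (2)
  ---
  001  (1)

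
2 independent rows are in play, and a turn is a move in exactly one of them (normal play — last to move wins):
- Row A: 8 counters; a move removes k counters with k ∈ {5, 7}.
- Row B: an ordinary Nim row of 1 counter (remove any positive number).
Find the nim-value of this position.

Build the Grundy sequence for row A with g(k) = mex{g(k−s) : s ∈ {5, 7}, s ≤ k}:
g(0) = mex{} = 0
g(1) = mex{} = 0
g(2) = mex{} = 0
g(3) = mex{} = 0
g(4) = mex{} = 0
g(5) = mex{0} = 1
g(6) = mex{0} = 1
g(7) = mex{0} = 1
g(8) = mex{0} = 1
So g(8) = 1.
Row B is a plain Nim row of size 1, so its Grundy value is 1.
The value of a disjunctive sum is the nim-sum of the parts.
Combined value = 1 XOR 1 = 0.

0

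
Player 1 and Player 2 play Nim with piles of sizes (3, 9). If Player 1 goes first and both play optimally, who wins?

Nim-sum: 3 ⊕ 9 = 10.
The nim-sum is 10 ≠ 0, so this is an N-position: the player to move can win; Player 1 has a winning move.

Player 1 wins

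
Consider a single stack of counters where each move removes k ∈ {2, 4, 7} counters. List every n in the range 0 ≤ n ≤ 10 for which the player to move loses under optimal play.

0, 1, 6, 9

Compute g(0), g(1), … for moves {2, 4, 7}:
k:     0  1  2  3  4  5  6  7  8  9 10
g(k):  0  0  1  1  2  2  0  3  1  0  2
The P-positions (g = 0) in 0..10 are 0, 1, 6, 9.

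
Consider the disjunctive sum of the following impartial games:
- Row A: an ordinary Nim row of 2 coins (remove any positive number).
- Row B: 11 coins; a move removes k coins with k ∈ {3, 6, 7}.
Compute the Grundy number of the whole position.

2

Row A is a plain Nim row of size 2, so its Grundy value is 2.
For row B, compute g(0), g(1), … with moves {3, 6, 7}:
g(0) = mex{} = 0
g(1) = mex{} = 0
g(2) = mex{} = 0
g(3) = mex{0} = 1
g(4) = mex{0} = 1
g(5) = mex{0} = 1
g(6) = mex{0,1} = 2
g(7) = mex{0,1} = 2
g(8) = mex{0,1} = 2
g(9) = mex{0,1,2} = 3
g(10) = mex{1,2} = 0
g(11) = mex{1,2} = 0
So g(11) = 0.
The value of a disjunctive sum is the nim-sum of the parts.
Combined value = 2 ⊕ 0 = 2.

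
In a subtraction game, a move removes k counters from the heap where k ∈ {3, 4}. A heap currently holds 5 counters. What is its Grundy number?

Compute g(0), g(1), … for moves {3, 4}:
g(0) = mex{} = 0
g(1) = mex{} = 0
g(2) = mex{} = 0
g(3) = mex{0} = 1
g(4) = mex{0} = 1
g(5) = mex{0} = 1
So g(5) = 1.

1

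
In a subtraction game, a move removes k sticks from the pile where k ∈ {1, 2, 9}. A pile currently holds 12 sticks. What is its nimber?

Compute g(0), g(1), … for moves {1, 2, 9}:
g(0) = mex{} = 0
g(1) = mex{0} = 1
g(2) = mex{0,1} = 2
g(3) = mex{1,2} = 0
g(4) = mex{0,2} = 1
g(5) = mex{0,1} = 2
g(6) = mex{1,2} = 0
g(7) = mex{0,2} = 1
g(8) = mex{0,1} = 2
g(9) = mex{0,1,2} = 3
g(10) = mex{1,2,3} = 0
g(11) = mex{0,2,3} = 1
g(12) = mex{0,1} = 2
So g(12) = 2.

2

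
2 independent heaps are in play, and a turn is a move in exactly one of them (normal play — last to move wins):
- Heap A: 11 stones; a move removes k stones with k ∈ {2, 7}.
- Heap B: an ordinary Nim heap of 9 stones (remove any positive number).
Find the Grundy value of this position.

8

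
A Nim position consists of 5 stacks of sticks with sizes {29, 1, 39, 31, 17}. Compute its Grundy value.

53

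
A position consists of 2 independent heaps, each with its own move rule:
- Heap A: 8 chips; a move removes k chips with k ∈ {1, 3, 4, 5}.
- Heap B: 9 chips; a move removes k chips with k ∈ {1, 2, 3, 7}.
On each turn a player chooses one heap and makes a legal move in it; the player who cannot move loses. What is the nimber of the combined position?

Grundy values for heap A (subtraction set {1, 3, 4, 5}):
k:     0  1  2  3  4  5  6  7  8
g(k):  0  1  0  1  2  3  2  3  0
So g(8) = 0.
Build the Grundy sequence for heap B with g(k) = mex{g(k−s) : s ∈ {1, 2, 3, 7}, s ≤ k}:
k:     0  1  2  3  4  5  6  7  8  9
g(k):  0  1  2  3  0  1  2  3  0  1
So g(9) = 1.
By the Sprague-Grundy theorem, the Grundy value of a sum of independent games is the XOR of the component values.
Combined value = 0 XOR 1 = 1.

1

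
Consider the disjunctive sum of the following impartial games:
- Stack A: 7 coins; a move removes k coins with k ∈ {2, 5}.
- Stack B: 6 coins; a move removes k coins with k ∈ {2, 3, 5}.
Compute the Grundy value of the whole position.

3

Build the Grundy sequence for stack A with g(k) = mex{g(k−s) : s ∈ {2, 5}, s ≤ k}:
g(0) = mex{} = 0
g(1) = mex{} = 0
g(2) = mex{0} = 1
g(3) = mex{0} = 1
g(4) = mex{1} = 0
g(5) = mex{0,1} = 2
g(6) = mex{0} = 1
g(7) = mex{1,2} = 0
So g(7) = 0.
For stack B, compute g(0), g(1), … with moves {2, 3, 5}:
g(0) = mex{} = 0
g(1) = mex{} = 0
g(2) = mex{0} = 1
g(3) = mex{0} = 1
g(4) = mex{0,1} = 2
g(5) = mex{0,1} = 2
g(6) = mex{0,1,2} = 3
So g(6) = 3.
By the Sprague-Grundy theorem, the Grundy value of a sum of independent games is the XOR of the component values.
Combined value = 0 ⊕ 3 = 3.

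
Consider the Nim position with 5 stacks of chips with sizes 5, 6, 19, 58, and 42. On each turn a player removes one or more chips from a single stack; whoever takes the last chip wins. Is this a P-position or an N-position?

P-position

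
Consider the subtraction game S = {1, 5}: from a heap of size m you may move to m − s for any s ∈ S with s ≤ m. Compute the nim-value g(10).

Grundy values for subtraction set {1, 5}:
k:     0  1  2  3  4  5  6  7  8  9 10
g(k):  0  1  0  1  0  1  0  1  0  1  0
So g(10) = 0.

0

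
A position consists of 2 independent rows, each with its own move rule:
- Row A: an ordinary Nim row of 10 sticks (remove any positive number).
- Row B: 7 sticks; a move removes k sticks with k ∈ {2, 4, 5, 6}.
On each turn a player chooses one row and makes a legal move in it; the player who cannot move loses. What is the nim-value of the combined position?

9

Row A is a plain Nim row of size 10, so its Grundy value is 10.
For row B, compute g(0), g(1), … with moves {2, 4, 5, 6}:
g(0) = mex{} = 0
g(1) = mex{} = 0
g(2) = mex{0} = 1
g(3) = mex{0} = 1
g(4) = mex{0,1} = 2
g(5) = mex{0,1} = 2
g(6) = mex{0,1,2} = 3
g(7) = mex{0,1,2} = 3
So g(7) = 3.
By the Sprague-Grundy theorem, the Grundy value of a sum of independent games is the XOR of the component values.
Combined value = 10 ⊕ 3 = 9.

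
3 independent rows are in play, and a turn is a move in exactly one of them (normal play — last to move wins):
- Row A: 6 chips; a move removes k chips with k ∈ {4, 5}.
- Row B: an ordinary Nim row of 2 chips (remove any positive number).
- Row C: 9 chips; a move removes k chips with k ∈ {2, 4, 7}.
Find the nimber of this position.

For row A, compute g(0), g(1), … with moves {4, 5}:
g(0) = mex{} = 0
g(1) = mex{} = 0
g(2) = mex{} = 0
g(3) = mex{} = 0
g(4) = mex{0} = 1
g(5) = mex{0} = 1
g(6) = mex{0} = 1
So g(6) = 1.
Row B is a plain Nim row of size 2, so its Grundy value is 2.
Build the Grundy sequence for row C with g(k) = mex{g(k−s) : s ∈ {2, 4, 7}, s ≤ k}:
k:     0  1  2  3  4  5  6  7  8  9
g(k):  0  0  1  1  2  2  0  3  1  0
So g(9) = 0.
By the Sprague-Grundy theorem, the Grundy value of a sum of independent games is the XOR of the component values.
Combined value = 1 ⊕ 2 ⊕ 0 = 3.

3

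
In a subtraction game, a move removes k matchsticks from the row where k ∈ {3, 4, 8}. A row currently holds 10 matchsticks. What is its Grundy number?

1

Grundy values for subtraction set {3, 4, 8}:
k:     0  1  2  3  4  5  6  7  8  9 10
g(k):  0  0  0  1  1  1  2  0  2  3  1
So g(10) = 1.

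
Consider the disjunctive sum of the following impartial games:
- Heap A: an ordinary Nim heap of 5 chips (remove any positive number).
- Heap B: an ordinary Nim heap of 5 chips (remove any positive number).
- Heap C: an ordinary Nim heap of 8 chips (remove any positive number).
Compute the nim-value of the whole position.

8

Heap A is a plain Nim heap of size 5, so its Grundy value is 5.
Heap B is a plain Nim heap of size 5, so its Grundy value is 5.
Heap C is a plain Nim heap of size 8, so its Grundy value is 8.
The value of a disjunctive sum is the nim-sum of the parts.
Combined value = 5 ⊕ 5 ⊕ 8 = 8.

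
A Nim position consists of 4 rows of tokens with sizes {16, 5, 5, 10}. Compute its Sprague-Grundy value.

Nim-sum: 16 ^ 5 ^ 5 ^ 10 = 26.

26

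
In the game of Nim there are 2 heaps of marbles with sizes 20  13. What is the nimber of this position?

Write each in binary and XOR column by column:
  10100  (20)
  01101  (13)
  -----
  11001  (25)

25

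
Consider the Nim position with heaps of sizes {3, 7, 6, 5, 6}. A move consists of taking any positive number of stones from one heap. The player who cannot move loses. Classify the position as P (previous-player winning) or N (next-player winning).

Write each in binary and XOR column by column:
  011  (3)
  111  (7)
  110  (6)
  101  (5)
  110  (6)
  ---
  001  (1)
The nim-sum is 1 ≠ 0, so this is an N-position: the player to move can win.

N-position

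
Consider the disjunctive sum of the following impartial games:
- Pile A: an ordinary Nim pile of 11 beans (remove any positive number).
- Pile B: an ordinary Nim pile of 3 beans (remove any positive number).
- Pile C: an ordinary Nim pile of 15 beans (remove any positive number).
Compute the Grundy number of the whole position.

7

Pile A is a plain Nim pile of size 11, so its Grundy value is 11.
Pile B is a plain Nim pile of size 3, so its Grundy value is 3.
Pile C is a plain Nim pile of size 15, so its Grundy value is 15.
The value of a disjunctive sum is the nim-sum of the parts.
Combined value = 11 ⊕ 3 ⊕ 15 = 7.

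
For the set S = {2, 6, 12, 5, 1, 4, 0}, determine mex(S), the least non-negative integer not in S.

The values 0, 1, 2 are all present; 3 is the first non-negative integer missing from the set.

3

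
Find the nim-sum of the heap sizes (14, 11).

Bitwise XOR of the heap sizes:
  1110  (14)
  1011  (11)
  ----
  0101  (5)

5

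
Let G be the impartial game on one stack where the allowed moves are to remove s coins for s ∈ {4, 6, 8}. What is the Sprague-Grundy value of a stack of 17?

Build the Grundy sequence with g(k) = mex{g(k−s) : s ∈ {4, 6, 8}, s ≤ k}:
k:     0  1  2  3  4  5  6  7  8  9 10 11 12 13 14 15 16 17
g(k):  0  0  0  0  1  1  1  1  2  2  2  2  0  0  0  0  1  1
So g(17) = 1.

1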